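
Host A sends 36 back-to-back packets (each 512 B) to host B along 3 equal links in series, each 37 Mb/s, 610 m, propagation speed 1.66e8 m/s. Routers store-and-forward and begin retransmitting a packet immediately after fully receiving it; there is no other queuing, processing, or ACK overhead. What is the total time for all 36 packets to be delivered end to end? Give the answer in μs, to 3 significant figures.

4220 μs

Per-hop transmission t_tx = L/R = 4096/37000000 = 110.703 μs.
Per-hop propagation t_prop = 610/166000000 = 3.6747 μs.
Pipeline fill: first packet needs 3·t_tx to clear all hops; remaining 35 packets each add one t_tx.
Total = (3+36-1)·t_tx + 3·t_prop = 38·110.703 + 3·3.6747 = 4220 μs.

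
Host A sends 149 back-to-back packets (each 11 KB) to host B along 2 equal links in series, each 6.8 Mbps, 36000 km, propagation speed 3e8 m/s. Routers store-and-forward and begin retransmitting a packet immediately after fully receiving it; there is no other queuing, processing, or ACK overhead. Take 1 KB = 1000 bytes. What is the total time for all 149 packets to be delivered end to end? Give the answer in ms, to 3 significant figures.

2180 ms

Per-hop transmission t_tx = L/R = 88000/6800000 = 12.9412 ms.
Per-hop propagation t_prop = 36000000/300000000 = 120 ms.
Pipeline fill: first packet needs 2·t_tx to clear all hops; remaining 148 packets each add one t_tx.
Total = (2+149-1)·t_tx + 2·t_prop = 150·12.9412 + 2·120 = 2180 ms.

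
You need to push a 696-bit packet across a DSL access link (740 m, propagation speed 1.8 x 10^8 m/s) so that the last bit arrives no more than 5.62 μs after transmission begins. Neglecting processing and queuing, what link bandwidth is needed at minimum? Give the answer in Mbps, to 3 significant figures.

Propagation delay = 740 / 180000000 = 4.11111 μs.
Transmission budget = 5.62 − 4.11111 = 1.50889 μs.
R ≥ L / t_tx = 696 bits / 1.50889e-06 s = 461 Mbps.

461 Mbps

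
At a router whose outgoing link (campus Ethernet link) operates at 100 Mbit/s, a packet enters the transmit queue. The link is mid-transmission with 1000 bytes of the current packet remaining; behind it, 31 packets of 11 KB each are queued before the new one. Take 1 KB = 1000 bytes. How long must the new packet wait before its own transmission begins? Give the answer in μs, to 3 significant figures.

27400 μs

Each queued packet: L/R = 88000/100000000 = 880 μs.
31 queued → 27280 μs.
Plus remaining 8000 bits of current packet: 80 μs.
Queuing delay = 27400 μs.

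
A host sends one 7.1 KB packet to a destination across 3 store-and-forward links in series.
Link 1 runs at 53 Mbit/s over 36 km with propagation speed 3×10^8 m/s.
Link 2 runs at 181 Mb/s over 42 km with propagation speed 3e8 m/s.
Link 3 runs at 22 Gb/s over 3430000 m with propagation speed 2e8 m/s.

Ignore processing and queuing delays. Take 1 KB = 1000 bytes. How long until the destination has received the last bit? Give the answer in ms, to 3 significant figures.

18.8 ms

L = 56800 bits.
Transmission delays (L/R per hop): 1.0717, 0.313812, 0.00258182 ms; sum = 1.38809 ms.
Propagation delays (d/s per hop): 0.12, 0.14, 17.15 ms; sum = 17.41 ms.
End-to-end = 18.8 ms.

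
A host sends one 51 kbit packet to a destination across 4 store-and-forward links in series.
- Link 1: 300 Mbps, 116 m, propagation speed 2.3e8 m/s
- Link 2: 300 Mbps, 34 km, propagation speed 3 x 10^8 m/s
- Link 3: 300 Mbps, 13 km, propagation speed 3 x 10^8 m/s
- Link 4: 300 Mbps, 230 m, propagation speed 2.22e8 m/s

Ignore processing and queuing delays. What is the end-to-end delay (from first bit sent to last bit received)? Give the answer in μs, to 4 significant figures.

L = 51000 bits.
Transmission delay per hop = L/R = 51000/300000000 = 170 μs; 4 hops → 680 μs.
Propagation delays (d/s per hop): 0.504348, 113.333, 43.3333, 1.03604 μs; sum = 158.207 μs.
End-to-end = 838.2 μs.

838.2 μs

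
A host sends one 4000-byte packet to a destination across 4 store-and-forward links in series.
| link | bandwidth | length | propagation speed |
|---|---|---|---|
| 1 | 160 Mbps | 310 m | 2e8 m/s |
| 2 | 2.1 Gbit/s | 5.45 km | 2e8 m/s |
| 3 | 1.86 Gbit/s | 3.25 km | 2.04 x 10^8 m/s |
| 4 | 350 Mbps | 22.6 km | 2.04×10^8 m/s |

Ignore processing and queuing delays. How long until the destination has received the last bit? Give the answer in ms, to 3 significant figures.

0.479 ms

L = 4000 × 8 = 32000 bits.
Transmission delays (L/R per hop): 0.2, 0.0152381, 0.0172043, 0.0914286 ms; sum = 0.323871 ms.
Propagation delays (d/s per hop): 0.00155, 0.02725, 0.0159314, 0.110784 ms; sum = 0.155516 ms.
End-to-end = 0.479 ms.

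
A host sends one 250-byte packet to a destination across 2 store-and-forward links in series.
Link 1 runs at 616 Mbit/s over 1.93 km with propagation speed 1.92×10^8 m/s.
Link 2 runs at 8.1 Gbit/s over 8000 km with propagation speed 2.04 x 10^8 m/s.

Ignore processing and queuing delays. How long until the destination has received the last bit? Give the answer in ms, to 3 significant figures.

39.2 ms

L = 250 × 8 = 2000 bits.
Transmission delays (L/R per hop): 0.00324675, 0.000246914 ms; sum = 0.00349367 ms.
Propagation delays (d/s per hop): 0.0100521, 39.2157 ms; sum = 39.2257 ms.
End-to-end = 39.2 ms.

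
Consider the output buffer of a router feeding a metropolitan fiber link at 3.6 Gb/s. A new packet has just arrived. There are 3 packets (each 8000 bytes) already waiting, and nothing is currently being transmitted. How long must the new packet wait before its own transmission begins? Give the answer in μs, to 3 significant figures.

53.3 μs

Each queued packet: L/R = 64000/3600000000 = 17.7778 μs.
3 queued → 53.3333 μs.
Queuing delay = 53.3 μs.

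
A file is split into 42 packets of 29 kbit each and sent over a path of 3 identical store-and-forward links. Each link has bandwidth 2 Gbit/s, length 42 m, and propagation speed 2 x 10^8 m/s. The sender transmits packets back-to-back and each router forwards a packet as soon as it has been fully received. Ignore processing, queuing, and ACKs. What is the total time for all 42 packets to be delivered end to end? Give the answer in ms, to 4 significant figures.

0.6386 ms

Per-hop transmission t_tx = L/R = 29000/2000000000 = 0.0145 ms.
Per-hop propagation t_prop = 42/200000000 = 0.00021 ms.
Pipeline fill: first packet needs 3·t_tx to clear all hops; remaining 41 packets each add one t_tx.
Total = (3+42-1)·t_tx + 3·t_prop = 44·0.0145 + 3·0.00021 = 0.6386 ms.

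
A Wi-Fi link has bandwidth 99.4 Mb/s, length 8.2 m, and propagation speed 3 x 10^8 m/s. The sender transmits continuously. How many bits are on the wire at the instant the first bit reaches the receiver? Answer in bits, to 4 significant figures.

Propagation delay = 8.2 / 300000000 = 2.73333e-08 s.
BDP = R × t_prop = 99400000 × 2.73333e-08 = 2.71693 bits.

2.717 bits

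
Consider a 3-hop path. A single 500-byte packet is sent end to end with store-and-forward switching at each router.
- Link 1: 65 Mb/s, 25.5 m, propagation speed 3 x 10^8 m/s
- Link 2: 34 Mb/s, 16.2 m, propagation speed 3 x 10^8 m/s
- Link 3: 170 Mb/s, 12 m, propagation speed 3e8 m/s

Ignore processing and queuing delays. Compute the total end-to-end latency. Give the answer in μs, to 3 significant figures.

203 μs

L = 500 × 8 = 4000 bits.
Transmission delays (L/R per hop): 61.5385, 117.647, 23.5294 μs; sum = 202.715 μs.
Propagation delays (d/s per hop): 0.085, 0.054, 0.04 μs; sum = 0.179 μs.
End-to-end = 203 μs.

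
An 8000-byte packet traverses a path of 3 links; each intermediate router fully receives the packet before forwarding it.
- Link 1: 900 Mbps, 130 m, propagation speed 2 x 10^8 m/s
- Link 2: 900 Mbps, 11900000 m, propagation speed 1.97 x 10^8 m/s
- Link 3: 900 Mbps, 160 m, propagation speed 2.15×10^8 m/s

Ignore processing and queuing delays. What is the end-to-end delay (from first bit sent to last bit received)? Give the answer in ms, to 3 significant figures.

60.6 ms

L = 8000 × 8 = 64000 bits.
Transmission delay per hop = L/R = 64000/900000000 = 0.0711111 ms; 3 hops → 0.213333 ms.
Propagation delays (d/s per hop): 0.00065, 60.4061, 0.000744186 ms; sum = 60.4075 ms.
End-to-end = 60.6 ms.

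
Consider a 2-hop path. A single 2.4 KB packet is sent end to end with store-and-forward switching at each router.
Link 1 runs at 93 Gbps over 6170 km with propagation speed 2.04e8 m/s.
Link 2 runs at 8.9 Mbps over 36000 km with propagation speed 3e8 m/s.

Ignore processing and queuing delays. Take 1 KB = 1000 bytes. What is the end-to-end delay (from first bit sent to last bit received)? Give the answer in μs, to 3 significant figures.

152000 μs

L = 19200 bits.
Transmission delays (L/R per hop): 0.206452, 2157.3 μs; sum = 2157.51 μs.
Propagation delays (d/s per hop): 30245.1, 120000 μs; sum = 150245 μs.
End-to-end = 152000 μs.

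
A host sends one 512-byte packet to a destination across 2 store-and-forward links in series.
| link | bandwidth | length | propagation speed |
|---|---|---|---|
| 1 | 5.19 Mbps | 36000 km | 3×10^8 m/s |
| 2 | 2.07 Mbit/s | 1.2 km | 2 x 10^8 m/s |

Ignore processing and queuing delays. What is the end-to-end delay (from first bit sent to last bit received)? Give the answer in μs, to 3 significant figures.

L = 512 × 8 = 4096 bits.
Transmission delays (L/R per hop): 789.21, 1978.74 μs; sum = 2767.95 μs.
Propagation delays (d/s per hop): 120000, 6 μs; sum = 120006 μs.
End-to-end = 123000 μs.

123000 μs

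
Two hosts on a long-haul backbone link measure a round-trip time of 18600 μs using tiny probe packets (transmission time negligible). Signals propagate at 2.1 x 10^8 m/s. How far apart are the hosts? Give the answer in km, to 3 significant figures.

1950 km

One-way propagation = RTT/2 = 9300 μs.
d = s × t = 210000000 × 0.0093 = 1950 km.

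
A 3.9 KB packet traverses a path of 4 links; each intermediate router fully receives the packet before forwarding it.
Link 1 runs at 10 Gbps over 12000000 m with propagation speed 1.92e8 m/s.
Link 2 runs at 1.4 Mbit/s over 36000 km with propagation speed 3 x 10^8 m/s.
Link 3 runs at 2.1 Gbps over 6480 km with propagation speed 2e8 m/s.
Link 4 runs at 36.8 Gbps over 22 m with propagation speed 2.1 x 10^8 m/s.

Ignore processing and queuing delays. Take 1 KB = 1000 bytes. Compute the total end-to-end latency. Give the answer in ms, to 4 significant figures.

237.2 ms

L = 31200 bits.
Transmission delays (L/R per hop): 0.00312, 22.2857, 0.0148571, 0.000847826 ms; sum = 22.3045 ms.
Propagation delays (d/s per hop): 62.5, 120, 32.4, 0.000104762 ms; sum = 214.9 ms.
End-to-end = 237.2 ms.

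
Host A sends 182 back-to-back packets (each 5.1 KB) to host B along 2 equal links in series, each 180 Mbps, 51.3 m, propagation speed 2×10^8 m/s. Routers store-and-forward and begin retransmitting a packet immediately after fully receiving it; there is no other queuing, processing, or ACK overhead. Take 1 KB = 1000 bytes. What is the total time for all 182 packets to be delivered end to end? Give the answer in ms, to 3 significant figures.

Per-hop transmission t_tx = L/R = 40800/180000000 = 0.226667 ms.
Per-hop propagation t_prop = 51.3/200000000 = 0.0002565 ms.
Pipeline fill: first packet needs 2·t_tx to clear all hops; remaining 181 packets each add one t_tx.
Total = (2+182-1)·t_tx + 2·t_prop = 183·0.226667 + 2·0.0002565 = 41.5 ms.

41.5 ms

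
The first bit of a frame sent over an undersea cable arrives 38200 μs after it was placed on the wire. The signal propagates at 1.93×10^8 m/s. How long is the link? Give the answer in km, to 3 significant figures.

d = s × t_prop = 193000000 × 0.0382 = 7370 km.

7370 km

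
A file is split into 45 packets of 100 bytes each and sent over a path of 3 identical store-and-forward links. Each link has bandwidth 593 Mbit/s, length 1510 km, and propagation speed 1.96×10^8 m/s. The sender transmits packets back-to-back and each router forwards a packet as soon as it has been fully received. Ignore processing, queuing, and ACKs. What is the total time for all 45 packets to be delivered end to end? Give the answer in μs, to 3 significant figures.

Per-hop transmission t_tx = L/R = 800/593000000 = 1.34907 μs.
Per-hop propagation t_prop = 1510000/196000000 = 7704.08 μs.
Pipeline fill: first packet needs 3·t_tx to clear all hops; remaining 44 packets each add one t_tx.
Total = (3+45-1)·t_tx + 3·t_prop = 47·1.34907 + 3·7704.08 = 23200 μs.

23200 μs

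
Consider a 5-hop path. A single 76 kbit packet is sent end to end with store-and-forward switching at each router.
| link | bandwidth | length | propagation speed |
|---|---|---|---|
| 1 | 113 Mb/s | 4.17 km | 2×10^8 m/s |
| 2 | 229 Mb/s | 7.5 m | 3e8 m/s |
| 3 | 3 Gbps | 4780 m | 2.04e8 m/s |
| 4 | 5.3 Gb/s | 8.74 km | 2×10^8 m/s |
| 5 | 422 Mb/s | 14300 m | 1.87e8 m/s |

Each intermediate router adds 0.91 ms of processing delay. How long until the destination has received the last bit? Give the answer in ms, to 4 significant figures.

5.029 ms

L = 76000 bits.
Transmission delays (L/R per hop): 0.672566, 0.331878, 0.0253333, 0.0143396, 0.180095 ms; sum = 1.22421 ms.
Propagation delays (d/s per hop): 0.02085, 2.5e-05, 0.0234314, 0.0437, 0.0764706 ms; sum = 0.164477 ms.
Processing at 4 router(s): 4 × 0.91 ms = 3.64 ms.
End-to-end = 5.029 ms.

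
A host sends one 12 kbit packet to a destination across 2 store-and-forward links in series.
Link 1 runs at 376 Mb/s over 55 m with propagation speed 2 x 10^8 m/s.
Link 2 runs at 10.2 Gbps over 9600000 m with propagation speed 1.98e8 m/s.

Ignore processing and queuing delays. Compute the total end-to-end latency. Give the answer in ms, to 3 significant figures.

48.5 ms

L = 12000 bits.
Transmission delays (L/R per hop): 0.0319149, 0.00117647 ms; sum = 0.0330914 ms.
Propagation delays (d/s per hop): 0.000275, 48.4848 ms; sum = 48.4851 ms.
End-to-end = 48.5 ms.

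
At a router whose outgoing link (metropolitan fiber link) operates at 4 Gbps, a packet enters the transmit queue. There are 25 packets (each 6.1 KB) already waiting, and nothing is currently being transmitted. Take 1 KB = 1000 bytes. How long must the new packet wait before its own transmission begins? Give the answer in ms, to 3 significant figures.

0.305 ms

Each queued packet: L/R = 48800/4000000000 = 0.0122 ms.
25 queued → 0.305 ms.
Queuing delay = 0.305 ms.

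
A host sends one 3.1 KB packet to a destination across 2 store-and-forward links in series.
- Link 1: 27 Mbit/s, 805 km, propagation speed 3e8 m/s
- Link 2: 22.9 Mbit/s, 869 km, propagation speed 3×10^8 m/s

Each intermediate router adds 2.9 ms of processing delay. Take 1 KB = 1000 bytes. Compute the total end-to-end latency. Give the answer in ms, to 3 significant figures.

L = 24800 bits.
Transmission delays (L/R per hop): 0.918519, 1.08297 ms; sum = 2.00149 ms.
Propagation delays (d/s per hop): 2.68333, 2.89667 ms; sum = 5.58 ms.
Processing at 1 router(s): 1 × 2.9 ms = 2.9 ms.
End-to-end = 10.5 ms.

10.5 ms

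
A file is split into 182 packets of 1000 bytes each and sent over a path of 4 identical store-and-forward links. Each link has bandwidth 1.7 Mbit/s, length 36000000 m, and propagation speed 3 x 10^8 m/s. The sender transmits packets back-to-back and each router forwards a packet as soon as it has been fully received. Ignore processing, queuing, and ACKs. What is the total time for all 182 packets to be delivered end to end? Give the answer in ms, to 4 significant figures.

1351 ms

Per-hop transmission t_tx = L/R = 8000/1700000 = 4.70588 ms.
Per-hop propagation t_prop = 36000000/300000000 = 120 ms.
Pipeline fill: first packet needs 4·t_tx to clear all hops; remaining 181 packets each add one t_tx.
Total = (4+182-1)·t_tx + 4·t_prop = 185·4.70588 + 4·120 = 1351 ms.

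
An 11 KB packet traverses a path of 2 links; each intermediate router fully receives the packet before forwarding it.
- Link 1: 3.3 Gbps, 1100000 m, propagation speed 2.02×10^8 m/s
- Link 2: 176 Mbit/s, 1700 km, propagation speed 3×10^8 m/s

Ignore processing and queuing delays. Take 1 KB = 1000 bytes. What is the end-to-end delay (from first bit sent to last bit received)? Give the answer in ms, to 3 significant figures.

11.6 ms

L = 88000 bits.
Transmission delays (L/R per hop): 0.0266667, 0.5 ms; sum = 0.526667 ms.
Propagation delays (d/s per hop): 5.44554, 5.66667 ms; sum = 11.1122 ms.
End-to-end = 11.6 ms.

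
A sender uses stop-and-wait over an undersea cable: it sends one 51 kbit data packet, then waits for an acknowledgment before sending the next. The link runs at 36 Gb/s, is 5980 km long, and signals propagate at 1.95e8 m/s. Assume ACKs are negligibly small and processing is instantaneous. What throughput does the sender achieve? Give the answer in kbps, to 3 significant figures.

t_tx = L/R = 51000/36000000000 = 1.41667e-06 s.
t_prop = 5980000/195000000 = 0.0306667 s; RTT = 0.0613333 s.
Cycle = t_tx + RTT = 0.0613348 s.
Throughput = L / cycle = 51000 / 0.0613348 = 832 kbps.

832 kbps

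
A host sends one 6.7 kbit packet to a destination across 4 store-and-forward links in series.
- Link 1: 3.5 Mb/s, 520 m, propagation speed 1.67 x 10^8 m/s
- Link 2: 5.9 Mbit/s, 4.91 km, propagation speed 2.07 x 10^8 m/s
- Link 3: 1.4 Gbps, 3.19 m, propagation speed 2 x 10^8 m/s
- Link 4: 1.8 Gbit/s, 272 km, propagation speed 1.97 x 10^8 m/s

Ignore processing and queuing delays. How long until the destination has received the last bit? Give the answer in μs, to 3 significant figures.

4470 μs

L = 6700 bits.
Transmission delays (L/R per hop): 1914.29, 1135.59, 4.78571, 3.72222 μs; sum = 3058.39 μs.
Propagation delays (d/s per hop): 3.11377, 23.7198, 0.01595, 1380.71 μs; sum = 1407.56 μs.
End-to-end = 4470 μs.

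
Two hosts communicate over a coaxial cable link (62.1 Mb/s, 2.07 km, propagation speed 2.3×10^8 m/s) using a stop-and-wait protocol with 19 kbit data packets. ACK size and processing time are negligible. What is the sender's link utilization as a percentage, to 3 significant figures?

94.4 %

t_tx = L/R = 19000/62100000 = 0.000305958 s.
t_prop = 2070/2.3e+08 = 9e-06 s; RTT = 1.8e-05 s.
Cycle = t_tx + RTT = 0.000323958 s.
Utilization = t_tx / cycle = 0.000305958/0.000323958 = 94.4 %.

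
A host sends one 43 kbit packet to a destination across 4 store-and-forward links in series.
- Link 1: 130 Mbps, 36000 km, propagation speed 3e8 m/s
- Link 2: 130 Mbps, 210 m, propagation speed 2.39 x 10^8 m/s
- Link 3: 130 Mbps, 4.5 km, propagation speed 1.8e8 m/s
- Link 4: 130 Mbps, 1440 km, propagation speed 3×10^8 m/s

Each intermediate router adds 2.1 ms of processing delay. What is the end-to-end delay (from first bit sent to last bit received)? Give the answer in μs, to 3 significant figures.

L = 43000 bits.
Transmission delay per hop = L/R = 43000/130000000 = 330.769 μs; 4 hops → 1323.08 μs.
Propagation delays (d/s per hop): 120000, 0.878661, 25, 4800 μs; sum = 124826 μs.
Processing at 3 router(s): 3 × 2.1 ms = 6300 μs.
End-to-end = 132000 μs.

132000 μs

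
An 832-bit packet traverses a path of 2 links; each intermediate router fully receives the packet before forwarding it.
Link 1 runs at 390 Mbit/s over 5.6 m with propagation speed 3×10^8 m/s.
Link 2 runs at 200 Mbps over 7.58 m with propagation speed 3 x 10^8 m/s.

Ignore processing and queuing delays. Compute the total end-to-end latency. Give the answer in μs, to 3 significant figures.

6.34 μs

Transmission delays (L/R per hop): 2.13333, 4.16 μs; sum = 6.29333 μs.
Propagation delays (d/s per hop): 0.0186667, 0.0252667 μs; sum = 0.0439333 μs.
End-to-end = 6.34 μs.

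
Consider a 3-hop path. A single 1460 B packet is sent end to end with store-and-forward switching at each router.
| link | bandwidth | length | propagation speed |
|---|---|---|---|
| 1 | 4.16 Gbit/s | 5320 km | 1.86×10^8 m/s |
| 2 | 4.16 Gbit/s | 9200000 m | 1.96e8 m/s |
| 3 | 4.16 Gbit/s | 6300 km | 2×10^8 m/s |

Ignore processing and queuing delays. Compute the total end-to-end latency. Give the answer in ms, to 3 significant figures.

107 ms

L = 1460 × 8 = 11680 bits.
Transmission delay per hop = L/R = 11680/4160000000 = 0.00280769 ms; 3 hops → 0.00842308 ms.
Propagation delays (d/s per hop): 28.6022, 46.9388, 31.5 ms; sum = 107.041 ms.
End-to-end = 107 ms.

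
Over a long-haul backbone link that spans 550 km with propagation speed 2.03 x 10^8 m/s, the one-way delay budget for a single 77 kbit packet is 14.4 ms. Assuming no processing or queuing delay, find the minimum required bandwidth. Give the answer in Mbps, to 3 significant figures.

Propagation delay = 550000 / 2.03e+08 = 2.70936 ms.
Transmission budget = 14.4 − 2.70936 = 11.6906 ms.
R ≥ L / t_tx = 77000 bits / 0.0116906 s = 6.59 Mbps.

6.59 Mbps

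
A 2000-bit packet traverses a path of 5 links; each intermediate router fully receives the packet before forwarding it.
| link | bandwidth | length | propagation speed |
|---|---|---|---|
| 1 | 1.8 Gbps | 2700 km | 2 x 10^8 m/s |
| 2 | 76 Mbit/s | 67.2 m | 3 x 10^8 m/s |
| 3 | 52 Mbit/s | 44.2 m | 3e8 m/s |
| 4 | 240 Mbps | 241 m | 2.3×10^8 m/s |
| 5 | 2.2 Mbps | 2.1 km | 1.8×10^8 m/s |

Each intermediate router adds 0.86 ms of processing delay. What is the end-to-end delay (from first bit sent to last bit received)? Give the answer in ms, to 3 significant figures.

Transmission delays (L/R per hop): 0.00111111, 0.0263158, 0.0384615, 0.00833333, 0.909091 ms; sum = 0.983313 ms.
Propagation delays (d/s per hop): 13.5, 0.000224, 0.000147333, 0.00104783, 0.0116667 ms; sum = 13.5131 ms.
Processing at 4 router(s): 4 × 0.86 ms = 3.44 ms.
End-to-end = 17.9 ms.

17.9 ms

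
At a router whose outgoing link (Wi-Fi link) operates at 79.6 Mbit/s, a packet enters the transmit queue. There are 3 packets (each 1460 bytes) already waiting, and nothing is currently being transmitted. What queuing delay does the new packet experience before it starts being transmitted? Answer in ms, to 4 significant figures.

Each queued packet: L/R = 11680/79600000 = 0.146734 ms.
3 queued → 0.440201 ms.
Queuing delay = 0.4402 ms.

0.4402 ms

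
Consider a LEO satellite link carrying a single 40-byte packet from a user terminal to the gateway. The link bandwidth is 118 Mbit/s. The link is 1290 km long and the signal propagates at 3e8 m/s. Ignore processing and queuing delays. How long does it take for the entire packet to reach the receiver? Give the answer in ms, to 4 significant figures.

L = 40 × 8 = 320 bits.
Transmission delay = L/R = 320 / 118000000 = 0.00271186 ms.
Propagation delay = d/s = 1290000 m / 300000000 m/s = 4.3 ms.
Total = 4.303 ms.

4.303 ms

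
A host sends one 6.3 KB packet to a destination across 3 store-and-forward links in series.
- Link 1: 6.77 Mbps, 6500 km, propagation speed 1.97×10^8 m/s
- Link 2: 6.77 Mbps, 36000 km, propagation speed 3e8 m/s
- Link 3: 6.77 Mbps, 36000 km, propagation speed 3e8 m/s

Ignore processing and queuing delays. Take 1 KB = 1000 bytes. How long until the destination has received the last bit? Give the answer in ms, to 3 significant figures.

L = 50400 bits.
Transmission delay per hop = L/R = 50400/6770000 = 7.44461 ms; 3 hops → 22.3338 ms.
Propagation delays (d/s per hop): 32.9949, 120, 120 ms; sum = 272.995 ms.
End-to-end = 295 ms.

295 ms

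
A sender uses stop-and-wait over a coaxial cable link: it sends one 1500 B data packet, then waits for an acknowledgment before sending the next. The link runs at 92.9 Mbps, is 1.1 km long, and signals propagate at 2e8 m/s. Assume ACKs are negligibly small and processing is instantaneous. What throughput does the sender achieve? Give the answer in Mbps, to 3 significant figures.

t_tx = L/R = 12000/92900000 = 0.000129171 s.
t_prop = 1100/200000000 = 5.5e-06 s; RTT = 1.1e-05 s.
Cycle = t_tx + RTT = 0.000140171 s.
Throughput = L / cycle = 12000 / 0.000140171 = 85.6 Mbps.

85.6 Mbps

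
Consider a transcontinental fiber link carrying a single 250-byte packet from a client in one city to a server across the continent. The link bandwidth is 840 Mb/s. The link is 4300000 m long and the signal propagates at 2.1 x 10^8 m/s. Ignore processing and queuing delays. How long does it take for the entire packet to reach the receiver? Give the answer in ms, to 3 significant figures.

L = 250 × 8 = 2000 bits.
Transmission delay = L/R = 2000 / 840000000 = 0.00238095 ms.
Propagation delay = d/s = 4300000 m / 210000000 m/s = 20.4762 ms.
Total = 20.5 ms.

20.5 ms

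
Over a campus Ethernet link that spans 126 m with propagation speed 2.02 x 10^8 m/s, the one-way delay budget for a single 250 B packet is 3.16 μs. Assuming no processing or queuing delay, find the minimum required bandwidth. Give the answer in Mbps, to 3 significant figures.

789 Mbps

L = 2000 bits.
Propagation delay = 126 / 202000000 = 0.623762 μs.
Transmission budget = 3.16 − 0.623762 = 2.53624 μs.
R ≥ L / t_tx = 2000 bits / 2.53624e-06 s = 789 Mbps.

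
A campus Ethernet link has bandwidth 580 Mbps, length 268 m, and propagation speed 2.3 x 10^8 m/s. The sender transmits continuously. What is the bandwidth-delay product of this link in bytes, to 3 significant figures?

Propagation delay = 268 / 2.3e+08 = 1.16522e-06 s.
BDP = R × t_prop = 580000000 × 1.16522e-06 = 675.826 bits.
In bytes: 675.826/8 = 84.5 bytes.

84.5 bytes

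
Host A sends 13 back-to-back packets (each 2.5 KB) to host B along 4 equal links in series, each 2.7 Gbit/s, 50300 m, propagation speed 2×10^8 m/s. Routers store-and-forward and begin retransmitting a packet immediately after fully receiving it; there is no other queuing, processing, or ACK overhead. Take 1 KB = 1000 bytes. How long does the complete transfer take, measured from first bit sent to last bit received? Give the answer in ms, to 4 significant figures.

1.125 ms

Per-hop transmission t_tx = L/R = 20000/2700000000 = 0.00740741 ms.
Per-hop propagation t_prop = 50300/200000000 = 0.2515 ms.
Pipeline fill: first packet needs 4·t_tx to clear all hops; remaining 12 packets each add one t_tx.
Total = (4+13-1)·t_tx + 4·t_prop = 16·0.00740741 + 4·0.2515 = 1.125 ms.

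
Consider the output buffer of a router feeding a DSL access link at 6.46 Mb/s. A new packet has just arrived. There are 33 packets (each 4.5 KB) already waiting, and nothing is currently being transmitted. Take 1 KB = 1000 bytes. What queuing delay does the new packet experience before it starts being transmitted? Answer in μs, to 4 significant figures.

183900 μs

Each queued packet: L/R = 36000/6460000 = 5572.76 μs.
33 queued → 183901 μs.
Queuing delay = 183900 μs.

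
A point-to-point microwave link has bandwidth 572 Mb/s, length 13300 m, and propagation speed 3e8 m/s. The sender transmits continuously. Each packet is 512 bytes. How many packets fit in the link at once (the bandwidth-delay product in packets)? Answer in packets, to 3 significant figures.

6.19 packets

Propagation delay = 13300 / 300000000 = 4.43333e-05 s.
BDP = R × t_prop = 572000000 × 4.43333e-05 = 25358.7 bits.
In packets of 4096 bits: 6.19 packets.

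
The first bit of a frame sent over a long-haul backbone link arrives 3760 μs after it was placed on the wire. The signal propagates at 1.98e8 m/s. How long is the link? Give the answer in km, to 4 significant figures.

d = s × t_prop = 198000000 × 0.00376 = 744.5 km.

744.5 km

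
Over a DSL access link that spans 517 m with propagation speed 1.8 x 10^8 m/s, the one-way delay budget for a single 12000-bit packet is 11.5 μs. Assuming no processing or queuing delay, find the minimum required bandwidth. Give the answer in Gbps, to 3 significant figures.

1.39 Gbps

Propagation delay = 517 / 180000000 = 2.87222 μs.
Transmission budget = 11.5 − 2.87222 = 8.62778 μs.
R ≥ L / t_tx = 12000 bits / 8.62778e-06 s = 1.39 Gbps.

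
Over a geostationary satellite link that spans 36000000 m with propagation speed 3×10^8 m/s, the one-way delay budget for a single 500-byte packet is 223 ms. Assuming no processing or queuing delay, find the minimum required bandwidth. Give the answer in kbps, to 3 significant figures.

L = 4000 bits.
Propagation delay = 36000000 / 300000000 = 120 ms.
Transmission budget = 223 − 120 = 103 ms.
R ≥ L / t_tx = 4000 bits / 0.103 s = 38.8 kbps.

38.8 kbps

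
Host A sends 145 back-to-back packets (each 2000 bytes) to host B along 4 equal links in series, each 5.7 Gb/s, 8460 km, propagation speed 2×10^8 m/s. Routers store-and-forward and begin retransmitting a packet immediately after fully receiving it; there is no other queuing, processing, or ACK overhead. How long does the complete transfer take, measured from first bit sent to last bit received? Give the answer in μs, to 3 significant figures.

170000 μs

Per-hop transmission t_tx = L/R = 16000/5700000000 = 2.80702 μs.
Per-hop propagation t_prop = 8460000/200000000 = 42300 μs.
Pipeline fill: first packet needs 4·t_tx to clear all hops; remaining 144 packets each add one t_tx.
Total = (4+145-1)·t_tx + 4·t_prop = 148·2.80702 + 4·42300 = 170000 μs.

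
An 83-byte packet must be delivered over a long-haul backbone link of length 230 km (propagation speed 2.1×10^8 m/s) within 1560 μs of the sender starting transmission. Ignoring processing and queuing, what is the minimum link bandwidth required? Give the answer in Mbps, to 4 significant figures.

1.429 Mbps

L = 664 bits.
Propagation delay = 230000 / 210000000 = 1095.24 μs.
Transmission budget = 1560 − 1095.24 = 464.762 μs.
R ≥ L / t_tx = 664 bits / 0.000464762 s = 1.429 Mbps.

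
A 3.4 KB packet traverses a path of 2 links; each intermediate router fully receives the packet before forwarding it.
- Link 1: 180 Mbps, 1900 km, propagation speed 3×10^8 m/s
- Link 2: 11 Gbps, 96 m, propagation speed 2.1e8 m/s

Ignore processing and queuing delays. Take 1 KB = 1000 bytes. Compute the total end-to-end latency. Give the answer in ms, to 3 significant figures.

L = 27200 bits.
Transmission delays (L/R per hop): 0.151111, 0.00247273 ms; sum = 0.153584 ms.
Propagation delays (d/s per hop): 6.33333, 0.000457143 ms; sum = 6.33379 ms.
End-to-end = 6.49 ms.

6.49 ms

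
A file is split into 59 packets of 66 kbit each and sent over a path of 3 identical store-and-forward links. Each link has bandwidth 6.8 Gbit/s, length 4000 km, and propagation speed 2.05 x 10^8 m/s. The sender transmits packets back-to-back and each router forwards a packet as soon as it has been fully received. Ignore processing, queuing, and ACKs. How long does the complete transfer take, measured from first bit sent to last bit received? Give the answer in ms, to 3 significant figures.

59.1 ms

Per-hop transmission t_tx = L/R = 66000/6800000000 = 0.00970588 ms.
Per-hop propagation t_prop = 4000000/2.05e+08 = 19.5122 ms.
Pipeline fill: first packet needs 3·t_tx to clear all hops; remaining 58 packets each add one t_tx.
Total = (3+59-1)·t_tx + 3·t_prop = 61·0.00970588 + 3·19.5122 = 59.1 ms.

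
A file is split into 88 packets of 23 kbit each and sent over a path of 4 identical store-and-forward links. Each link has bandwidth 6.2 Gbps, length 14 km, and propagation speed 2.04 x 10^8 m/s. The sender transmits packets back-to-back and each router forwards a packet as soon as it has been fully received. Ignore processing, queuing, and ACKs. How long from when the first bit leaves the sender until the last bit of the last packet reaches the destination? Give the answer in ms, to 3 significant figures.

0.612 ms

Per-hop transmission t_tx = L/R = 23000/6200000000 = 0.00370968 ms.
Per-hop propagation t_prop = 14000/204000000 = 0.0686275 ms.
Pipeline fill: first packet needs 4·t_tx to clear all hops; remaining 87 packets each add one t_tx.
Total = (4+88-1)·t_tx + 4·t_prop = 91·0.00370968 + 4·0.0686275 = 0.612 ms.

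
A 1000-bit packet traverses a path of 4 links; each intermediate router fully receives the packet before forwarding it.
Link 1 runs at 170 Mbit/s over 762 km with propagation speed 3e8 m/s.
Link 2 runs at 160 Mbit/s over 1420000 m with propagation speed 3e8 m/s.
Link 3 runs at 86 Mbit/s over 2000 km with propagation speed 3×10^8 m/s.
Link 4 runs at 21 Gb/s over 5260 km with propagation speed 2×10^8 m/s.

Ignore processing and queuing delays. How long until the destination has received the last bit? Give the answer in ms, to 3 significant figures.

40.3 ms

Transmission delays (L/R per hop): 0.00588235, 0.00625, 0.0116279, 4.7619e-05 ms; sum = 0.0238079 ms.
Propagation delays (d/s per hop): 2.54, 4.73333, 6.66667, 26.3 ms; sum = 40.24 ms.
End-to-end = 40.3 ms.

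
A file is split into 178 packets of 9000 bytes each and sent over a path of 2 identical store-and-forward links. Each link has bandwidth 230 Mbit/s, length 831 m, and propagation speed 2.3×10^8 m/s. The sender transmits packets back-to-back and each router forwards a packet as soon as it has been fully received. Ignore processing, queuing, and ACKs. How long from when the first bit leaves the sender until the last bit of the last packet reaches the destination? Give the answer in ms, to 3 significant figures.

Per-hop transmission t_tx = L/R = 72000/230000000 = 0.313043 ms.
Per-hop propagation t_prop = 831/2.3e+08 = 0.00361304 ms.
Pipeline fill: first packet needs 2·t_tx to clear all hops; remaining 177 packets each add one t_tx.
Total = (2+178-1)·t_tx + 2·t_prop = 179·0.313043 + 2·0.00361304 = 56.0 ms.

56.0 ms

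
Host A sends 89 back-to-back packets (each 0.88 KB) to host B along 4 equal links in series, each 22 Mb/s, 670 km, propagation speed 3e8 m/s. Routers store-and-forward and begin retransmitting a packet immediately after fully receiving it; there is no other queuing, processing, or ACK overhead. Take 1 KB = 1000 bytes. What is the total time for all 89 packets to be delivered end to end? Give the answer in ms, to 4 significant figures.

Per-hop transmission t_tx = L/R = 7040/22000000 = 0.32 ms.
Per-hop propagation t_prop = 670000/300000000 = 2.23333 ms.
Pipeline fill: first packet needs 4·t_tx to clear all hops; remaining 88 packets each add one t_tx.
Total = (4+89-1)·t_tx + 4·t_prop = 92·0.32 + 4·2.23333 = 38.37 ms.

38.37 ms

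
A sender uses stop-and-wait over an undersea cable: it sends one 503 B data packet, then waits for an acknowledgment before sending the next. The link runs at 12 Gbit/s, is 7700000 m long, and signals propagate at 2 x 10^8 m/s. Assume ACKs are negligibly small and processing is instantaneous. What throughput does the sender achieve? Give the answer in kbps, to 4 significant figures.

t_tx = L/R = 4024/12000000000 = 3.35333e-07 s.
t_prop = 7700000/200000000 = 0.0385 s; RTT = 0.077 s.
Cycle = t_tx + RTT = 0.0770003 s.
Throughput = L / cycle = 4024 / 0.0770003 = 52.26 kbps.

52.26 kbps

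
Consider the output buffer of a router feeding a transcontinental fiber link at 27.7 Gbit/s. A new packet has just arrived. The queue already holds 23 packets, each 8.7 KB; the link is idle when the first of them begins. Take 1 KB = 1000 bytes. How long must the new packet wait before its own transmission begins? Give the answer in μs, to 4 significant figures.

Each queued packet: L/R = 69600/27700000000 = 2.51264 μs.
23 queued → 57.7906 μs.
Queuing delay = 57.79 μs.

57.79 μs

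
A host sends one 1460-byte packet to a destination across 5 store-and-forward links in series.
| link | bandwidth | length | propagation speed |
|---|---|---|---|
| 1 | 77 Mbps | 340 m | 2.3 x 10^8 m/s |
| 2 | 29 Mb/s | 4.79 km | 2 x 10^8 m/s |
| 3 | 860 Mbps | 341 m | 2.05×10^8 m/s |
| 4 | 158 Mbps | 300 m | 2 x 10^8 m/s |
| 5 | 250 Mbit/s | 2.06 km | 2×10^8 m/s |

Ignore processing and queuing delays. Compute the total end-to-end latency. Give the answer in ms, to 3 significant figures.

0.728 ms

L = 1460 × 8 = 11680 bits.
Transmission delays (L/R per hop): 0.151688, 0.402759, 0.0135814, 0.0739241, 0.04672 ms; sum = 0.688672 ms.
Propagation delays (d/s per hop): 0.00147826, 0.02395, 0.00166341, 0.0015, 0.0103 ms; sum = 0.0388917 ms.
End-to-end = 0.728 ms.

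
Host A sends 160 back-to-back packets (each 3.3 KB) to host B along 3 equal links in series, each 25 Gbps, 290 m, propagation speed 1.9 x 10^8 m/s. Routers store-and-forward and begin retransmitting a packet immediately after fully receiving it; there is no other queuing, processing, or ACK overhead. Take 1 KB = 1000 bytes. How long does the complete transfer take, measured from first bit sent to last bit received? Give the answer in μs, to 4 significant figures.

Per-hop transmission t_tx = L/R = 26400/25000000000 = 1.056 μs.
Per-hop propagation t_prop = 290/190000000 = 1.52632 μs.
Pipeline fill: first packet needs 3·t_tx to clear all hops; remaining 159 packets each add one t_tx.
Total = (3+160-1)·t_tx + 3·t_prop = 162·1.056 + 3·1.52632 = 175.7 μs.

175.7 μs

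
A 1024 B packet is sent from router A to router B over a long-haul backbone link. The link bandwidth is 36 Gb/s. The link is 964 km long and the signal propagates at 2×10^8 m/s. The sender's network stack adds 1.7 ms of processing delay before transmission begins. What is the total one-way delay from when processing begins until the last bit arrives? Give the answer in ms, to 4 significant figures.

L = 1024 × 8 = 8192 bits.
Transmission delay = L/R = 8192 / 36000000000 = 0.000227556 ms.
Propagation delay = d/s = 964000 m / 200000000 m/s = 4.82 ms.
Plus processing delay 1.7 ms = 1.7 ms.
Total = 6.520 ms.

6.520 ms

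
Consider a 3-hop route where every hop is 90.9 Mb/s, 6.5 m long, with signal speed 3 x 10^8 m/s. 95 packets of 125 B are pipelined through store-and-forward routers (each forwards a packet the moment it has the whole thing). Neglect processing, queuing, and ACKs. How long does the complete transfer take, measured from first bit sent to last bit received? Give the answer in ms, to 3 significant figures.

1.07 ms

Per-hop transmission t_tx = L/R = 1000/90900000 = 0.0110011 ms.
Per-hop propagation t_prop = 6.5/300000000 = 2.16667e-05 ms.
Pipeline fill: first packet needs 3·t_tx to clear all hops; remaining 94 packets each add one t_tx.
Total = (3+95-1)·t_tx + 3·t_prop = 97·0.0110011 + 3·2.16667e-05 = 1.07 ms.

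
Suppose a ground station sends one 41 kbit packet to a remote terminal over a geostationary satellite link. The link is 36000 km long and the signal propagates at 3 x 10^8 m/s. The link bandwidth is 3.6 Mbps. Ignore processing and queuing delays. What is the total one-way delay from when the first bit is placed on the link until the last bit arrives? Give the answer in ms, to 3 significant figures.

131 ms

L = 41000 bits.
Transmission delay = L/R = 41000 / 3600000 = 11.3889 ms.
Propagation delay = d/s = 36000000 m / 300000000 m/s = 120 ms.
Total = 131 ms.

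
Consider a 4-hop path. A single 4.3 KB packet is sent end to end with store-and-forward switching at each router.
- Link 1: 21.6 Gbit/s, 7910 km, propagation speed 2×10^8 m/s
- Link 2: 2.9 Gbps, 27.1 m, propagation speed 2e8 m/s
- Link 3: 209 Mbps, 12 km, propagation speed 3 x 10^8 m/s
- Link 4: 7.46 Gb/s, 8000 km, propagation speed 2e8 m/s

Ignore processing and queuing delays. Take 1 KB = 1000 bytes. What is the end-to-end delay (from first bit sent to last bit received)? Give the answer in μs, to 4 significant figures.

L = 34400 bits.
Transmission delays (L/R per hop): 1.59259, 11.8621, 164.593, 4.61126 μs; sum = 182.659 μs.
Propagation delays (d/s per hop): 39550, 0.1355, 40, 40000 μs; sum = 79590.1 μs.
End-to-end = 79770 μs.

79770 μs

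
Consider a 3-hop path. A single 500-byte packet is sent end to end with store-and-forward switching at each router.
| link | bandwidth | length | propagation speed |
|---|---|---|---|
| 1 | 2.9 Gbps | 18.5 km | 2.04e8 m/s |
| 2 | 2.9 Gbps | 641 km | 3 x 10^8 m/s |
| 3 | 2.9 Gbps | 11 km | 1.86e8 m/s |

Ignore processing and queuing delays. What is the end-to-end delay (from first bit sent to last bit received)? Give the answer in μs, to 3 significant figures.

L = 500 × 8 = 4000 bits.
Transmission delay per hop = L/R = 4000/2900000000 = 1.37931 μs; 3 hops → 4.13793 μs.
Propagation delays (d/s per hop): 90.6863, 2136.67, 59.1398 μs; sum = 2286.49 μs.
End-to-end = 2290 μs.

2290 μs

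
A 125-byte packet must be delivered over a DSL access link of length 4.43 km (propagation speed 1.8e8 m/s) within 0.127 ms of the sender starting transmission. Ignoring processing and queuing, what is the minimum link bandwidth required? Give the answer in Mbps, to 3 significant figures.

L = 1000 bits.
Propagation delay = 4430 / 180000000 = 0.0246111 ms.
Transmission budget = 0.127 − 0.0246111 = 0.102389 ms.
R ≥ L / t_tx = 1000 bits / 0.000102389 s = 9.77 Mbps.

9.77 Mbps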